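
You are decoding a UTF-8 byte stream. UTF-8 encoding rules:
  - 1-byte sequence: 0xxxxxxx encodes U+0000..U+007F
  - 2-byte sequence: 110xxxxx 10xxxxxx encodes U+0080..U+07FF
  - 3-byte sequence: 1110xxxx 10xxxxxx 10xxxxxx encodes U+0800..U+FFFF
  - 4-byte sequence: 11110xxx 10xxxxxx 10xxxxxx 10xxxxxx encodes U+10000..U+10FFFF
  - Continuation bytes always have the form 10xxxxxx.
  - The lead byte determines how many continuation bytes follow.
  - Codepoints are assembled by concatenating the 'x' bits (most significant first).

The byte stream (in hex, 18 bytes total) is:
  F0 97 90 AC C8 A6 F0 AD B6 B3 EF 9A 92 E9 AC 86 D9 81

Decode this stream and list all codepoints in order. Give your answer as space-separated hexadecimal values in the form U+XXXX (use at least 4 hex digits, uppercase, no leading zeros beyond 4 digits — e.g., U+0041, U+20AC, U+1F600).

Byte[0]=F0: 4-byte lead, need 3 cont bytes. acc=0x0
Byte[1]=97: continuation. acc=(acc<<6)|0x17=0x17
Byte[2]=90: continuation. acc=(acc<<6)|0x10=0x5D0
Byte[3]=AC: continuation. acc=(acc<<6)|0x2C=0x1742C
Completed: cp=U+1742C (starts at byte 0)
Byte[4]=C8: 2-byte lead, need 1 cont bytes. acc=0x8
Byte[5]=A6: continuation. acc=(acc<<6)|0x26=0x226
Completed: cp=U+0226 (starts at byte 4)
Byte[6]=F0: 4-byte lead, need 3 cont bytes. acc=0x0
Byte[7]=AD: continuation. acc=(acc<<6)|0x2D=0x2D
Byte[8]=B6: continuation. acc=(acc<<6)|0x36=0xB76
Byte[9]=B3: continuation. acc=(acc<<6)|0x33=0x2DDB3
Completed: cp=U+2DDB3 (starts at byte 6)
Byte[10]=EF: 3-byte lead, need 2 cont bytes. acc=0xF
Byte[11]=9A: continuation. acc=(acc<<6)|0x1A=0x3DA
Byte[12]=92: continuation. acc=(acc<<6)|0x12=0xF692
Completed: cp=U+F692 (starts at byte 10)
Byte[13]=E9: 3-byte lead, need 2 cont bytes. acc=0x9
Byte[14]=AC: continuation. acc=(acc<<6)|0x2C=0x26C
Byte[15]=86: continuation. acc=(acc<<6)|0x06=0x9B06
Completed: cp=U+9B06 (starts at byte 13)
Byte[16]=D9: 2-byte lead, need 1 cont bytes. acc=0x19
Byte[17]=81: continuation. acc=(acc<<6)|0x01=0x641
Completed: cp=U+0641 (starts at byte 16)

Answer: U+1742C U+0226 U+2DDB3 U+F692 U+9B06 U+0641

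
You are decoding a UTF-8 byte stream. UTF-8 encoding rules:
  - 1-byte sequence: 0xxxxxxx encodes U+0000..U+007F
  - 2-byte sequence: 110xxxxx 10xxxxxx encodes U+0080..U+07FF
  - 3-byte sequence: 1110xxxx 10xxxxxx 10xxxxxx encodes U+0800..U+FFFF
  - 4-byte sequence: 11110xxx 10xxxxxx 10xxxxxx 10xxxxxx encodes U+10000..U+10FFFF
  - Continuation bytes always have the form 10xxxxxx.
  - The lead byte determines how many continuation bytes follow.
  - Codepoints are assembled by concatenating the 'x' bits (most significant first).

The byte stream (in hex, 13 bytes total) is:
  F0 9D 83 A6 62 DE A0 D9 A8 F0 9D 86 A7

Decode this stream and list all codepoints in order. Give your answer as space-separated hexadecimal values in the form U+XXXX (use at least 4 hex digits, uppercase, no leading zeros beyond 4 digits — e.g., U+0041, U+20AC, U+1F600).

Answer: U+1D0E6 U+0062 U+07A0 U+0668 U+1D1A7

Derivation:
Byte[0]=F0: 4-byte lead, need 3 cont bytes. acc=0x0
Byte[1]=9D: continuation. acc=(acc<<6)|0x1D=0x1D
Byte[2]=83: continuation. acc=(acc<<6)|0x03=0x743
Byte[3]=A6: continuation. acc=(acc<<6)|0x26=0x1D0E6
Completed: cp=U+1D0E6 (starts at byte 0)
Byte[4]=62: 1-byte ASCII. cp=U+0062
Byte[5]=DE: 2-byte lead, need 1 cont bytes. acc=0x1E
Byte[6]=A0: continuation. acc=(acc<<6)|0x20=0x7A0
Completed: cp=U+07A0 (starts at byte 5)
Byte[7]=D9: 2-byte lead, need 1 cont bytes. acc=0x19
Byte[8]=A8: continuation. acc=(acc<<6)|0x28=0x668
Completed: cp=U+0668 (starts at byte 7)
Byte[9]=F0: 4-byte lead, need 3 cont bytes. acc=0x0
Byte[10]=9D: continuation. acc=(acc<<6)|0x1D=0x1D
Byte[11]=86: continuation. acc=(acc<<6)|0x06=0x746
Byte[12]=A7: continuation. acc=(acc<<6)|0x27=0x1D1A7
Completed: cp=U+1D1A7 (starts at byte 9)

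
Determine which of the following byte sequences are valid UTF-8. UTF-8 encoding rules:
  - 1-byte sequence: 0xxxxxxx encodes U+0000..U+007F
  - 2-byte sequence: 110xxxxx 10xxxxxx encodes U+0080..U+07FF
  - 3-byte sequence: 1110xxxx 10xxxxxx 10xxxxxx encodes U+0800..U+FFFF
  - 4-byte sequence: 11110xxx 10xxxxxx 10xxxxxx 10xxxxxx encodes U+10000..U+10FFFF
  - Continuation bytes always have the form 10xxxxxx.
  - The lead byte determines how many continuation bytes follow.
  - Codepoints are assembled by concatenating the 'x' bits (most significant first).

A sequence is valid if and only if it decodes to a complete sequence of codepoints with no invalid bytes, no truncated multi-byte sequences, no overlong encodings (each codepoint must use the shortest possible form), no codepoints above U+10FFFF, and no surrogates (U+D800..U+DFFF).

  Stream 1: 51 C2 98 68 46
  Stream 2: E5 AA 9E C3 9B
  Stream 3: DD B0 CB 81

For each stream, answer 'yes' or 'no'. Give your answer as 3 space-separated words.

Answer: yes yes yes

Derivation:
Stream 1: decodes cleanly. VALID
Stream 2: decodes cleanly. VALID
Stream 3: decodes cleanly. VALID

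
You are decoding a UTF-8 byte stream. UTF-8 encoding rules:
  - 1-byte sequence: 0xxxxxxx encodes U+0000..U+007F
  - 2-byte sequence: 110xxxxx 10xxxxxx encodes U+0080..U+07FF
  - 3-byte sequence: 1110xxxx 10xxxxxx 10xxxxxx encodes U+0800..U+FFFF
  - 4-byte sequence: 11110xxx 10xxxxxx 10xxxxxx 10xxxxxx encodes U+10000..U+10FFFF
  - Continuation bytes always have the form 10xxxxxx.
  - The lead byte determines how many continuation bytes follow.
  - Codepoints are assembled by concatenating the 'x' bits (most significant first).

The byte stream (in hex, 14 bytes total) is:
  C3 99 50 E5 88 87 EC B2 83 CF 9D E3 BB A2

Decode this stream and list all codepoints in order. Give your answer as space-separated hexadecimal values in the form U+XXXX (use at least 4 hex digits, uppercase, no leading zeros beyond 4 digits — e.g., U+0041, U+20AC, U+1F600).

Byte[0]=C3: 2-byte lead, need 1 cont bytes. acc=0x3
Byte[1]=99: continuation. acc=(acc<<6)|0x19=0xD9
Completed: cp=U+00D9 (starts at byte 0)
Byte[2]=50: 1-byte ASCII. cp=U+0050
Byte[3]=E5: 3-byte lead, need 2 cont bytes. acc=0x5
Byte[4]=88: continuation. acc=(acc<<6)|0x08=0x148
Byte[5]=87: continuation. acc=(acc<<6)|0x07=0x5207
Completed: cp=U+5207 (starts at byte 3)
Byte[6]=EC: 3-byte lead, need 2 cont bytes. acc=0xC
Byte[7]=B2: continuation. acc=(acc<<6)|0x32=0x332
Byte[8]=83: continuation. acc=(acc<<6)|0x03=0xCC83
Completed: cp=U+CC83 (starts at byte 6)
Byte[9]=CF: 2-byte lead, need 1 cont bytes. acc=0xF
Byte[10]=9D: continuation. acc=(acc<<6)|0x1D=0x3DD
Completed: cp=U+03DD (starts at byte 9)
Byte[11]=E3: 3-byte lead, need 2 cont bytes. acc=0x3
Byte[12]=BB: continuation. acc=(acc<<6)|0x3B=0xFB
Byte[13]=A2: continuation. acc=(acc<<6)|0x22=0x3EE2
Completed: cp=U+3EE2 (starts at byte 11)

Answer: U+00D9 U+0050 U+5207 U+CC83 U+03DD U+3EE2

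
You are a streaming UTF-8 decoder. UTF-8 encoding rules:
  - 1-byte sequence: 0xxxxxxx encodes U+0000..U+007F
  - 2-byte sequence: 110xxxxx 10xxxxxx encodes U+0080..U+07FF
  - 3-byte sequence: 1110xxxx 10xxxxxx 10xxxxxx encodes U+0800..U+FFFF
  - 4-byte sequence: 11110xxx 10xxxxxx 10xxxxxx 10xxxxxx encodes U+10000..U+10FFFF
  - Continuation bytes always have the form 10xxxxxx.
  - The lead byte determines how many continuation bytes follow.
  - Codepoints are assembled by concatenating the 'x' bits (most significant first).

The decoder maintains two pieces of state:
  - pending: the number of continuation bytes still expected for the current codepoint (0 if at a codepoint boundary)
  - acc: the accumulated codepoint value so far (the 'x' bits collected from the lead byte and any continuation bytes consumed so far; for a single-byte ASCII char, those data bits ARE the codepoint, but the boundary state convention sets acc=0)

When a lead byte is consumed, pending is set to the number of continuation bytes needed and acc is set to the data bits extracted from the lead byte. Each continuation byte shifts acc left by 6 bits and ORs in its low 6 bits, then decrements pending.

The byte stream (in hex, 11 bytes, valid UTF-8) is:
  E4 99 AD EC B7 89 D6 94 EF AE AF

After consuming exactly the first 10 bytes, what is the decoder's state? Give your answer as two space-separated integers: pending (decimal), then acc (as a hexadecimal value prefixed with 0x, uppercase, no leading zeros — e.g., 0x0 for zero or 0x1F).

Byte[0]=E4: 3-byte lead. pending=2, acc=0x4
Byte[1]=99: continuation. acc=(acc<<6)|0x19=0x119, pending=1
Byte[2]=AD: continuation. acc=(acc<<6)|0x2D=0x466D, pending=0
Byte[3]=EC: 3-byte lead. pending=2, acc=0xC
Byte[4]=B7: continuation. acc=(acc<<6)|0x37=0x337, pending=1
Byte[5]=89: continuation. acc=(acc<<6)|0x09=0xCDC9, pending=0
Byte[6]=D6: 2-byte lead. pending=1, acc=0x16
Byte[7]=94: continuation. acc=(acc<<6)|0x14=0x594, pending=0
Byte[8]=EF: 3-byte lead. pending=2, acc=0xF
Byte[9]=AE: continuation. acc=(acc<<6)|0x2E=0x3EE, pending=1

Answer: 1 0x3EE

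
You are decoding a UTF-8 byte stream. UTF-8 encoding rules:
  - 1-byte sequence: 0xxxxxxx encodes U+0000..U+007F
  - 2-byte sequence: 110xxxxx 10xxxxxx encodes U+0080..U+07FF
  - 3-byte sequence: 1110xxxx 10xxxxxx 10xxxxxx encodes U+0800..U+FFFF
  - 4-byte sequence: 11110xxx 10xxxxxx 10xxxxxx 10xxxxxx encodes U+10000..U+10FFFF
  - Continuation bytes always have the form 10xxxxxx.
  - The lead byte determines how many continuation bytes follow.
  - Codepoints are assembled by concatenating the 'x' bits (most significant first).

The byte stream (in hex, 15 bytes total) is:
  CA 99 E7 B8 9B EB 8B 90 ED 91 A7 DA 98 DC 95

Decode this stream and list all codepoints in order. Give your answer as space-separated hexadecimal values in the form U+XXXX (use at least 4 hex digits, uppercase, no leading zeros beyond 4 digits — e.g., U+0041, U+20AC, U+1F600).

Byte[0]=CA: 2-byte lead, need 1 cont bytes. acc=0xA
Byte[1]=99: continuation. acc=(acc<<6)|0x19=0x299
Completed: cp=U+0299 (starts at byte 0)
Byte[2]=E7: 3-byte lead, need 2 cont bytes. acc=0x7
Byte[3]=B8: continuation. acc=(acc<<6)|0x38=0x1F8
Byte[4]=9B: continuation. acc=(acc<<6)|0x1B=0x7E1B
Completed: cp=U+7E1B (starts at byte 2)
Byte[5]=EB: 3-byte lead, need 2 cont bytes. acc=0xB
Byte[6]=8B: continuation. acc=(acc<<6)|0x0B=0x2CB
Byte[7]=90: continuation. acc=(acc<<6)|0x10=0xB2D0
Completed: cp=U+B2D0 (starts at byte 5)
Byte[8]=ED: 3-byte lead, need 2 cont bytes. acc=0xD
Byte[9]=91: continuation. acc=(acc<<6)|0x11=0x351
Byte[10]=A7: continuation. acc=(acc<<6)|0x27=0xD467
Completed: cp=U+D467 (starts at byte 8)
Byte[11]=DA: 2-byte lead, need 1 cont bytes. acc=0x1A
Byte[12]=98: continuation. acc=(acc<<6)|0x18=0x698
Completed: cp=U+0698 (starts at byte 11)
Byte[13]=DC: 2-byte lead, need 1 cont bytes. acc=0x1C
Byte[14]=95: continuation. acc=(acc<<6)|0x15=0x715
Completed: cp=U+0715 (starts at byte 13)

Answer: U+0299 U+7E1B U+B2D0 U+D467 U+0698 U+0715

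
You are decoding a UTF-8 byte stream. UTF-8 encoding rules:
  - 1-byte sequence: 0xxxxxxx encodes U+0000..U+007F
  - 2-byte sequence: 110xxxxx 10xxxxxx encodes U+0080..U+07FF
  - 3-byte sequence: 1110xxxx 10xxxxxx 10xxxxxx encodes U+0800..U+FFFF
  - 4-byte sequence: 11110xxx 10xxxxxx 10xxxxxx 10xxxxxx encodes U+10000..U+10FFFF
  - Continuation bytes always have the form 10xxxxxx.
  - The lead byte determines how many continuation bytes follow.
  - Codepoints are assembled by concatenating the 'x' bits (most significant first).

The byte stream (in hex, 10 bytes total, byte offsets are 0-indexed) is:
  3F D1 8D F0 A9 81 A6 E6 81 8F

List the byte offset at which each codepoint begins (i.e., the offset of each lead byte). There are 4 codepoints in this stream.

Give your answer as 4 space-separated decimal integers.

Answer: 0 1 3 7

Derivation:
Byte[0]=3F: 1-byte ASCII. cp=U+003F
Byte[1]=D1: 2-byte lead, need 1 cont bytes. acc=0x11
Byte[2]=8D: continuation. acc=(acc<<6)|0x0D=0x44D
Completed: cp=U+044D (starts at byte 1)
Byte[3]=F0: 4-byte lead, need 3 cont bytes. acc=0x0
Byte[4]=A9: continuation. acc=(acc<<6)|0x29=0x29
Byte[5]=81: continuation. acc=(acc<<6)|0x01=0xA41
Byte[6]=A6: continuation. acc=(acc<<6)|0x26=0x29066
Completed: cp=U+29066 (starts at byte 3)
Byte[7]=E6: 3-byte lead, need 2 cont bytes. acc=0x6
Byte[8]=81: continuation. acc=(acc<<6)|0x01=0x181
Byte[9]=8F: continuation. acc=(acc<<6)|0x0F=0x604F
Completed: cp=U+604F (starts at byte 7)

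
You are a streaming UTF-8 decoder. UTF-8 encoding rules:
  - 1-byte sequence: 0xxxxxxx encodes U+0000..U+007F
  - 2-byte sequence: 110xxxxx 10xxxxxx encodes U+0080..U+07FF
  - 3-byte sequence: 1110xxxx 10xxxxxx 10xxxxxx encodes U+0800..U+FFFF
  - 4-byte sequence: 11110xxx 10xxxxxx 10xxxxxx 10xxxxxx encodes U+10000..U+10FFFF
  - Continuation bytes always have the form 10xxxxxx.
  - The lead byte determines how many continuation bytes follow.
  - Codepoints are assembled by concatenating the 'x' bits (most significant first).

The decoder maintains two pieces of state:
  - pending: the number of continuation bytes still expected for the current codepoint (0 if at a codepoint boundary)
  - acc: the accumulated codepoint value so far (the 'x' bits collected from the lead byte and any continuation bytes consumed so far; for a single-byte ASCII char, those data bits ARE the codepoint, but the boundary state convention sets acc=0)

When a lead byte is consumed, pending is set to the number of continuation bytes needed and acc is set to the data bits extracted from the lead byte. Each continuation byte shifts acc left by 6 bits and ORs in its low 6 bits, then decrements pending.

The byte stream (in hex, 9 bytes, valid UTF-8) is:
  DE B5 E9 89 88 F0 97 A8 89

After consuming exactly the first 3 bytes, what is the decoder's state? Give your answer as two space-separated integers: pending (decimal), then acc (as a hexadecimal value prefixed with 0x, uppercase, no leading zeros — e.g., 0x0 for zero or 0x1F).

Answer: 2 0x9

Derivation:
Byte[0]=DE: 2-byte lead. pending=1, acc=0x1E
Byte[1]=B5: continuation. acc=(acc<<6)|0x35=0x7B5, pending=0
Byte[2]=E9: 3-byte lead. pending=2, acc=0x9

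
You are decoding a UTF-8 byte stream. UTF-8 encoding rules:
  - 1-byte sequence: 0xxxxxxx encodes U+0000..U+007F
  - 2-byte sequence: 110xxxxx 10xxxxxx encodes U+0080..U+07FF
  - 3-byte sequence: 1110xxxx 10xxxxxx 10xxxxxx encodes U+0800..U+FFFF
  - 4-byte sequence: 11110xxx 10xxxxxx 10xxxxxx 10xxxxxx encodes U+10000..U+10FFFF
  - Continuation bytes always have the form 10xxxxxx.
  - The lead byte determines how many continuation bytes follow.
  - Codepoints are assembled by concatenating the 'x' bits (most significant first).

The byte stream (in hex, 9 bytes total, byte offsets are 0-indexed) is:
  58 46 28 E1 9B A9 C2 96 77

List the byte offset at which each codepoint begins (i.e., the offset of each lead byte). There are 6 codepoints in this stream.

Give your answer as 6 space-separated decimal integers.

Answer: 0 1 2 3 6 8

Derivation:
Byte[0]=58: 1-byte ASCII. cp=U+0058
Byte[1]=46: 1-byte ASCII. cp=U+0046
Byte[2]=28: 1-byte ASCII. cp=U+0028
Byte[3]=E1: 3-byte lead, need 2 cont bytes. acc=0x1
Byte[4]=9B: continuation. acc=(acc<<6)|0x1B=0x5B
Byte[5]=A9: continuation. acc=(acc<<6)|0x29=0x16E9
Completed: cp=U+16E9 (starts at byte 3)
Byte[6]=C2: 2-byte lead, need 1 cont bytes. acc=0x2
Byte[7]=96: continuation. acc=(acc<<6)|0x16=0x96
Completed: cp=U+0096 (starts at byte 6)
Byte[8]=77: 1-byte ASCII. cp=U+0077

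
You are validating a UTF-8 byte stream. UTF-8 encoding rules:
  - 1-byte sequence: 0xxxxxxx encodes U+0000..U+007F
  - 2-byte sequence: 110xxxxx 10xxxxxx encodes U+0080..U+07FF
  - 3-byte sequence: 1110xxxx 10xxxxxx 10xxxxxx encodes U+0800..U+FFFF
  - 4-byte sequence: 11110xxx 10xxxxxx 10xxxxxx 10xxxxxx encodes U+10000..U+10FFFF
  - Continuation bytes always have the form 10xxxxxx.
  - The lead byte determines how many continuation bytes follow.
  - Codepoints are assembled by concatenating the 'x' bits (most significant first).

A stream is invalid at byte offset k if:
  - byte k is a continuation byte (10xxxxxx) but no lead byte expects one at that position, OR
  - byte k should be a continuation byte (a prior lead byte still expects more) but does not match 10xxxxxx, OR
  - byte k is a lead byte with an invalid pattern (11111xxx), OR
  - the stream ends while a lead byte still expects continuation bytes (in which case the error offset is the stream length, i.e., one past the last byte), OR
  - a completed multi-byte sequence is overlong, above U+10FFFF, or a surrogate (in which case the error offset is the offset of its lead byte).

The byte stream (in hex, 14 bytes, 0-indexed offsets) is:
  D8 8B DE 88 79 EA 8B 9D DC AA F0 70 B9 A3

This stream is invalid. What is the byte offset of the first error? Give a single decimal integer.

Byte[0]=D8: 2-byte lead, need 1 cont bytes. acc=0x18
Byte[1]=8B: continuation. acc=(acc<<6)|0x0B=0x60B
Completed: cp=U+060B (starts at byte 0)
Byte[2]=DE: 2-byte lead, need 1 cont bytes. acc=0x1E
Byte[3]=88: continuation. acc=(acc<<6)|0x08=0x788
Completed: cp=U+0788 (starts at byte 2)
Byte[4]=79: 1-byte ASCII. cp=U+0079
Byte[5]=EA: 3-byte lead, need 2 cont bytes. acc=0xA
Byte[6]=8B: continuation. acc=(acc<<6)|0x0B=0x28B
Byte[7]=9D: continuation. acc=(acc<<6)|0x1D=0xA2DD
Completed: cp=U+A2DD (starts at byte 5)
Byte[8]=DC: 2-byte lead, need 1 cont bytes. acc=0x1C
Byte[9]=AA: continuation. acc=(acc<<6)|0x2A=0x72A
Completed: cp=U+072A (starts at byte 8)
Byte[10]=F0: 4-byte lead, need 3 cont bytes. acc=0x0
Byte[11]=70: expected 10xxxxxx continuation. INVALID

Answer: 11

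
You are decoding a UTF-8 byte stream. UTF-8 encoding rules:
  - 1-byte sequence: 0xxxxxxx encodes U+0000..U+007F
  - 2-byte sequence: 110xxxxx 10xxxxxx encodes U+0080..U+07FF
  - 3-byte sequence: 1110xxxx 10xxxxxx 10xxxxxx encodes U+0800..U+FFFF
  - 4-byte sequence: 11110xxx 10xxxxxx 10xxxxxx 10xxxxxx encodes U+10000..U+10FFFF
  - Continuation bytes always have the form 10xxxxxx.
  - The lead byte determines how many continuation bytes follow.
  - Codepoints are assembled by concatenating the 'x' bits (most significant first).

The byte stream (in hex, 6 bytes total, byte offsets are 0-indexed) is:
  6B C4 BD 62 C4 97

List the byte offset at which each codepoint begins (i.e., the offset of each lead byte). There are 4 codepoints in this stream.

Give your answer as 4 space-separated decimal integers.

Byte[0]=6B: 1-byte ASCII. cp=U+006B
Byte[1]=C4: 2-byte lead, need 1 cont bytes. acc=0x4
Byte[2]=BD: continuation. acc=(acc<<6)|0x3D=0x13D
Completed: cp=U+013D (starts at byte 1)
Byte[3]=62: 1-byte ASCII. cp=U+0062
Byte[4]=C4: 2-byte lead, need 1 cont bytes. acc=0x4
Byte[5]=97: continuation. acc=(acc<<6)|0x17=0x117
Completed: cp=U+0117 (starts at byte 4)

Answer: 0 1 3 4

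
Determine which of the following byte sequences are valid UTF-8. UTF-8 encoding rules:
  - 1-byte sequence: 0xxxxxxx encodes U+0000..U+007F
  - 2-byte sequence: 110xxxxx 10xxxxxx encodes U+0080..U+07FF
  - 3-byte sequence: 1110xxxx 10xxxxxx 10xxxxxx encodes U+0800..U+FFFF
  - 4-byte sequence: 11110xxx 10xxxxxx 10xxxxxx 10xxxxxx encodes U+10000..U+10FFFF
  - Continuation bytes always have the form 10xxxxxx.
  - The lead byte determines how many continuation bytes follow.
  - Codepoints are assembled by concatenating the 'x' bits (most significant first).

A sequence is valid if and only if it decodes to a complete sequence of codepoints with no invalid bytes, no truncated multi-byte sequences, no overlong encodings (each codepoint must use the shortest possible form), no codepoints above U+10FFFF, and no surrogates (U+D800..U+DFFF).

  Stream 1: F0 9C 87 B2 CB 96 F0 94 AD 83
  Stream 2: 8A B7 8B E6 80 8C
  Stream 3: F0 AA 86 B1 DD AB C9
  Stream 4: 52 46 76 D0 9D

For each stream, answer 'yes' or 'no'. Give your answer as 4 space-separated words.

Stream 1: decodes cleanly. VALID
Stream 2: error at byte offset 0. INVALID
Stream 3: error at byte offset 7. INVALID
Stream 4: decodes cleanly. VALID

Answer: yes no no yes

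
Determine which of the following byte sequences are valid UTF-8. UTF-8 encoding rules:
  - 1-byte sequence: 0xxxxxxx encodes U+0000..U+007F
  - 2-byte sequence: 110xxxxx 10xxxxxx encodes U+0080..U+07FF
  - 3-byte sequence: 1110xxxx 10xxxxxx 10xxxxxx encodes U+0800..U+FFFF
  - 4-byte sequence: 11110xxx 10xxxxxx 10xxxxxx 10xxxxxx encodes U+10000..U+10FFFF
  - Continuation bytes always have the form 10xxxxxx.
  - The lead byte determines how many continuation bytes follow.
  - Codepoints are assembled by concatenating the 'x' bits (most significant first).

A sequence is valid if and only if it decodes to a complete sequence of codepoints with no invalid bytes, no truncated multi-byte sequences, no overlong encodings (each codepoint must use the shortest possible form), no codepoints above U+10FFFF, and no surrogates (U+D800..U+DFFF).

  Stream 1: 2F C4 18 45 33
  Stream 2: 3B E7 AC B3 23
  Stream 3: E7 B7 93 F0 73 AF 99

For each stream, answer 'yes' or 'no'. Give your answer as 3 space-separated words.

Stream 1: error at byte offset 2. INVALID
Stream 2: decodes cleanly. VALID
Stream 3: error at byte offset 4. INVALID

Answer: no yes no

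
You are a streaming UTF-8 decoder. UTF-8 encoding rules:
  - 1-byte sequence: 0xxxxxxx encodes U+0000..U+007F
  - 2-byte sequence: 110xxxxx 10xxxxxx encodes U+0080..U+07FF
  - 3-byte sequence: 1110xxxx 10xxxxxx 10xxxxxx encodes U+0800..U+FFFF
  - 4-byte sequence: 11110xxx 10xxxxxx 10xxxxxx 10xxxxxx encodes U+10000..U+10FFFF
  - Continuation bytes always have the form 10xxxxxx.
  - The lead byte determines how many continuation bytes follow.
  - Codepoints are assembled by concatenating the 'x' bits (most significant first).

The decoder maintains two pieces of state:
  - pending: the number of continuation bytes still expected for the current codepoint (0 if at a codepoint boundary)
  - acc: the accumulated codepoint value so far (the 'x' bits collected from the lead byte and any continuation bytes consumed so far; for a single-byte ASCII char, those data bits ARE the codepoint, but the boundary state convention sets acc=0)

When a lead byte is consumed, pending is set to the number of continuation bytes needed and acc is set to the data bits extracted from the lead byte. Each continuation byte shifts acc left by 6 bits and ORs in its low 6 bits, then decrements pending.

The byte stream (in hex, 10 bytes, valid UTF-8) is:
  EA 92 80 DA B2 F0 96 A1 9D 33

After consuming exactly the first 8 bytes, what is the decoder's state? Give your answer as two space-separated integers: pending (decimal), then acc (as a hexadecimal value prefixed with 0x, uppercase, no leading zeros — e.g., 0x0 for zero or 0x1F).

Byte[0]=EA: 3-byte lead. pending=2, acc=0xA
Byte[1]=92: continuation. acc=(acc<<6)|0x12=0x292, pending=1
Byte[2]=80: continuation. acc=(acc<<6)|0x00=0xA480, pending=0
Byte[3]=DA: 2-byte lead. pending=1, acc=0x1A
Byte[4]=B2: continuation. acc=(acc<<6)|0x32=0x6B2, pending=0
Byte[5]=F0: 4-byte lead. pending=3, acc=0x0
Byte[6]=96: continuation. acc=(acc<<6)|0x16=0x16, pending=2
Byte[7]=A1: continuation. acc=(acc<<6)|0x21=0x5A1, pending=1

Answer: 1 0x5A1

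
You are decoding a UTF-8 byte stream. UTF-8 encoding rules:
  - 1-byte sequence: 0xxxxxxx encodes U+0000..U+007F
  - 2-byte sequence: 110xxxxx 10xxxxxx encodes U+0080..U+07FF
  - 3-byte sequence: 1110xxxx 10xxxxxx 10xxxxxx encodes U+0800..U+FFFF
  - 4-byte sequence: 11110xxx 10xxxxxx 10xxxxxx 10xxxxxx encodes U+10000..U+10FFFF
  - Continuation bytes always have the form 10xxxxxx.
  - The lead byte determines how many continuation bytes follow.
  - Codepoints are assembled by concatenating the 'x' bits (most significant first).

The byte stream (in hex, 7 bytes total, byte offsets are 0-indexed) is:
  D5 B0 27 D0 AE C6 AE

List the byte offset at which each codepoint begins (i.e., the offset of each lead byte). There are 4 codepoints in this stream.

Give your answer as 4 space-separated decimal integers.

Byte[0]=D5: 2-byte lead, need 1 cont bytes. acc=0x15
Byte[1]=B0: continuation. acc=(acc<<6)|0x30=0x570
Completed: cp=U+0570 (starts at byte 0)
Byte[2]=27: 1-byte ASCII. cp=U+0027
Byte[3]=D0: 2-byte lead, need 1 cont bytes. acc=0x10
Byte[4]=AE: continuation. acc=(acc<<6)|0x2E=0x42E
Completed: cp=U+042E (starts at byte 3)
Byte[5]=C6: 2-byte lead, need 1 cont bytes. acc=0x6
Byte[6]=AE: continuation. acc=(acc<<6)|0x2E=0x1AE
Completed: cp=U+01AE (starts at byte 5)

Answer: 0 2 3 5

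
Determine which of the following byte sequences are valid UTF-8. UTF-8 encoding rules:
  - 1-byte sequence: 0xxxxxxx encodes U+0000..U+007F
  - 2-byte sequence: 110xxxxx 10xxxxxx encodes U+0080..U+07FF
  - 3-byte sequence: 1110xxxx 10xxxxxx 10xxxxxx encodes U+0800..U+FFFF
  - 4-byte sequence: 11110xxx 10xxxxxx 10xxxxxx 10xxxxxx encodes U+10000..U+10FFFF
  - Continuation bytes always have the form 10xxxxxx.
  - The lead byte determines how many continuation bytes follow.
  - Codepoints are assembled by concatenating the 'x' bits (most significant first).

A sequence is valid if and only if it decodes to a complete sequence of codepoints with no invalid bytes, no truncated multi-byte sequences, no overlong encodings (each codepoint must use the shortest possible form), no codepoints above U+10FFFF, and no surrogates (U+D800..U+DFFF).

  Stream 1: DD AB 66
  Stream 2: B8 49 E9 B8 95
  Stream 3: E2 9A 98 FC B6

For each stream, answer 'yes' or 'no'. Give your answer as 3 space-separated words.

Answer: yes no no

Derivation:
Stream 1: decodes cleanly. VALID
Stream 2: error at byte offset 0. INVALID
Stream 3: error at byte offset 3. INVALID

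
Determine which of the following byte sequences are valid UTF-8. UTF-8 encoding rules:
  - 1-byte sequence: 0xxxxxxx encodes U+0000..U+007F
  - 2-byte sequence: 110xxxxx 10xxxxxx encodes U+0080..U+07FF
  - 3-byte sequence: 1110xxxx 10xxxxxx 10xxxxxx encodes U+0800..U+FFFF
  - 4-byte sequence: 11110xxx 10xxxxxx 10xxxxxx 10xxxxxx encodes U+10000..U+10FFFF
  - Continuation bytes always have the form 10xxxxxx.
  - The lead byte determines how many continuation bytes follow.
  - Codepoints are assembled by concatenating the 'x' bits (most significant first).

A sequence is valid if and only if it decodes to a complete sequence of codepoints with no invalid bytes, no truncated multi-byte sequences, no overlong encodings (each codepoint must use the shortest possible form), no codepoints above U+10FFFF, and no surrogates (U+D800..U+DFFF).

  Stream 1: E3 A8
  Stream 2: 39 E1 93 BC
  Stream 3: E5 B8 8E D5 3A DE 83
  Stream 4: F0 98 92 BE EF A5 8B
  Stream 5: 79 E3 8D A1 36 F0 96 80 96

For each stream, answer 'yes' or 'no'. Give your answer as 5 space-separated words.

Stream 1: error at byte offset 2. INVALID
Stream 2: decodes cleanly. VALID
Stream 3: error at byte offset 4. INVALID
Stream 4: decodes cleanly. VALID
Stream 5: decodes cleanly. VALID

Answer: no yes no yes yes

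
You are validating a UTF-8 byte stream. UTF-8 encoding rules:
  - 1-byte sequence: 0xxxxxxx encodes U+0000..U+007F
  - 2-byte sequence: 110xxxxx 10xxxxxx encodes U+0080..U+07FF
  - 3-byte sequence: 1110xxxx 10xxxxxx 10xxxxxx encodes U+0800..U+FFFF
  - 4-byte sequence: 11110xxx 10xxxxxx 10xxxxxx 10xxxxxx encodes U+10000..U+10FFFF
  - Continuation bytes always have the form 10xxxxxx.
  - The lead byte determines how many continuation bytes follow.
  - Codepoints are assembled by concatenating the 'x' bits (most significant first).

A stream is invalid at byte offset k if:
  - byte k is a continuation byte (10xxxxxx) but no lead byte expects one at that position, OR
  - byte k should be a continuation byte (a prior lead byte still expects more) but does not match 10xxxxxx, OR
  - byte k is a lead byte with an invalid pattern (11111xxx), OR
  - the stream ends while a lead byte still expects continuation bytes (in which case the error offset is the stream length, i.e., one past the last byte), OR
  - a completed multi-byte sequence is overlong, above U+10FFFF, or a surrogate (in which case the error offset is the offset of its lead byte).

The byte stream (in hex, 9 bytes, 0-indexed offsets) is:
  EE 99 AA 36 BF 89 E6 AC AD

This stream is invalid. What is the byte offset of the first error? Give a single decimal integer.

Answer: 4

Derivation:
Byte[0]=EE: 3-byte lead, need 2 cont bytes. acc=0xE
Byte[1]=99: continuation. acc=(acc<<6)|0x19=0x399
Byte[2]=AA: continuation. acc=(acc<<6)|0x2A=0xE66A
Completed: cp=U+E66A (starts at byte 0)
Byte[3]=36: 1-byte ASCII. cp=U+0036
Byte[4]=BF: INVALID lead byte (not 0xxx/110x/1110/11110)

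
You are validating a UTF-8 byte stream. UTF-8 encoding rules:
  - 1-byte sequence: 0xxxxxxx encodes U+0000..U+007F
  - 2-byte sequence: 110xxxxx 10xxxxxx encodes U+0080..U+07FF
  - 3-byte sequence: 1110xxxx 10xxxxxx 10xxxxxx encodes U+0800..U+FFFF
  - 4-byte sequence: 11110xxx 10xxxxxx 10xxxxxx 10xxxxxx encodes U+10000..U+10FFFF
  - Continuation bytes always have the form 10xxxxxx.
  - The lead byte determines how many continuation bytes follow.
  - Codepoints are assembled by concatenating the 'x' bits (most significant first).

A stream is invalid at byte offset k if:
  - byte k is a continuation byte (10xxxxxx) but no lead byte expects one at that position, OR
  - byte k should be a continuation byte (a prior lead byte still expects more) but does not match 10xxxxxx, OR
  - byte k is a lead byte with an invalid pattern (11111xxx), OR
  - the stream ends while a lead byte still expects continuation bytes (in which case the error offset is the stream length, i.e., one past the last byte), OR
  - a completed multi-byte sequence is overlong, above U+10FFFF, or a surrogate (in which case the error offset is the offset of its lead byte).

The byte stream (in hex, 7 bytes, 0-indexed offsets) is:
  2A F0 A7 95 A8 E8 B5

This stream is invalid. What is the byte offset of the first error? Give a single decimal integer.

Answer: 7

Derivation:
Byte[0]=2A: 1-byte ASCII. cp=U+002A
Byte[1]=F0: 4-byte lead, need 3 cont bytes. acc=0x0
Byte[2]=A7: continuation. acc=(acc<<6)|0x27=0x27
Byte[3]=95: continuation. acc=(acc<<6)|0x15=0x9D5
Byte[4]=A8: continuation. acc=(acc<<6)|0x28=0x27568
Completed: cp=U+27568 (starts at byte 1)
Byte[5]=E8: 3-byte lead, need 2 cont bytes. acc=0x8
Byte[6]=B5: continuation. acc=(acc<<6)|0x35=0x235
Byte[7]: stream ended, expected continuation. INVALID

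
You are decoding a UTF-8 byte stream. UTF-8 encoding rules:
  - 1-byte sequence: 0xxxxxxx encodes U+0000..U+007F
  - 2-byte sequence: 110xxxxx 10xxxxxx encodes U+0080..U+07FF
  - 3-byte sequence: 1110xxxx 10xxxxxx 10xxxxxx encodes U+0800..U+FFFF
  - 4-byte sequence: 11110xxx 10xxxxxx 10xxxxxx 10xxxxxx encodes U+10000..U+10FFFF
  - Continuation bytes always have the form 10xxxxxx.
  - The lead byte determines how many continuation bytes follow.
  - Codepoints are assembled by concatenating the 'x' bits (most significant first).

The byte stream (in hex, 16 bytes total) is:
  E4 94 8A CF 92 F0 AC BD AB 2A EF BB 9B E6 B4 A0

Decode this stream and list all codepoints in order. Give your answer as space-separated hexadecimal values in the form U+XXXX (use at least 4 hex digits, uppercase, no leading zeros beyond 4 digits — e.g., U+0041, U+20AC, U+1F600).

Answer: U+450A U+03D2 U+2CF6B U+002A U+FEDB U+6D20

Derivation:
Byte[0]=E4: 3-byte lead, need 2 cont bytes. acc=0x4
Byte[1]=94: continuation. acc=(acc<<6)|0x14=0x114
Byte[2]=8A: continuation. acc=(acc<<6)|0x0A=0x450A
Completed: cp=U+450A (starts at byte 0)
Byte[3]=CF: 2-byte lead, need 1 cont bytes. acc=0xF
Byte[4]=92: continuation. acc=(acc<<6)|0x12=0x3D2
Completed: cp=U+03D2 (starts at byte 3)
Byte[5]=F0: 4-byte lead, need 3 cont bytes. acc=0x0
Byte[6]=AC: continuation. acc=(acc<<6)|0x2C=0x2C
Byte[7]=BD: continuation. acc=(acc<<6)|0x3D=0xB3D
Byte[8]=AB: continuation. acc=(acc<<6)|0x2B=0x2CF6B
Completed: cp=U+2CF6B (starts at byte 5)
Byte[9]=2A: 1-byte ASCII. cp=U+002A
Byte[10]=EF: 3-byte lead, need 2 cont bytes. acc=0xF
Byte[11]=BB: continuation. acc=(acc<<6)|0x3B=0x3FB
Byte[12]=9B: continuation. acc=(acc<<6)|0x1B=0xFEDB
Completed: cp=U+FEDB (starts at byte 10)
Byte[13]=E6: 3-byte lead, need 2 cont bytes. acc=0x6
Byte[14]=B4: continuation. acc=(acc<<6)|0x34=0x1B4
Byte[15]=A0: continuation. acc=(acc<<6)|0x20=0x6D20
Completed: cp=U+6D20 (starts at byte 13)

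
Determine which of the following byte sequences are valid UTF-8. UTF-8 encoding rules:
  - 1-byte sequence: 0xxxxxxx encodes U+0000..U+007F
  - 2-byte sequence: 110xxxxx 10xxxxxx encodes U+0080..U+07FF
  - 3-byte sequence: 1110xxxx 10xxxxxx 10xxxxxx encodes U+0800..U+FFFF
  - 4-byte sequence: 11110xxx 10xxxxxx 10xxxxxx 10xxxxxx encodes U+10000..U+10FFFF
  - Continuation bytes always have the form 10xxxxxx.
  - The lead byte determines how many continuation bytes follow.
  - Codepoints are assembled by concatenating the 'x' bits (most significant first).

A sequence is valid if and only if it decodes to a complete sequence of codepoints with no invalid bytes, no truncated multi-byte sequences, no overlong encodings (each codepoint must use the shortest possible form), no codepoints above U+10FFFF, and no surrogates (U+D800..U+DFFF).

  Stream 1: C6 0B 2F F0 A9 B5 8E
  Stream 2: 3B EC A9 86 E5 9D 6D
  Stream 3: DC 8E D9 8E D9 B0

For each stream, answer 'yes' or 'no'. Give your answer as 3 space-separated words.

Stream 1: error at byte offset 1. INVALID
Stream 2: error at byte offset 6. INVALID
Stream 3: decodes cleanly. VALID

Answer: no no yes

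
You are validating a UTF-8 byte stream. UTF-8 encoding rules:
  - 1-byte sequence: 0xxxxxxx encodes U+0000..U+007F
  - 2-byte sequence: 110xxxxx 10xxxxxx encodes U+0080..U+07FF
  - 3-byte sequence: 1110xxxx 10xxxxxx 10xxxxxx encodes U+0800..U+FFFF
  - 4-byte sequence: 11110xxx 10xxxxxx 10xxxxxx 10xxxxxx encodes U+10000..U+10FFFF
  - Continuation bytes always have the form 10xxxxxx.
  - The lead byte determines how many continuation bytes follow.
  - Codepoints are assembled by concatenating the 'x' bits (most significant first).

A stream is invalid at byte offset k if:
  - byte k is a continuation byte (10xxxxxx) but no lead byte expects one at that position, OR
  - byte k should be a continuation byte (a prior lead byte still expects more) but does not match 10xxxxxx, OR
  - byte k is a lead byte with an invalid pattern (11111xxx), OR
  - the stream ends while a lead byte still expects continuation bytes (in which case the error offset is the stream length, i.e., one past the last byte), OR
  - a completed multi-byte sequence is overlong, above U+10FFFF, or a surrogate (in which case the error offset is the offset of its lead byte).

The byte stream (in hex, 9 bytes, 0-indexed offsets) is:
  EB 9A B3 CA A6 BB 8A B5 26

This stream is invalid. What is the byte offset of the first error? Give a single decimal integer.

Answer: 5

Derivation:
Byte[0]=EB: 3-byte lead, need 2 cont bytes. acc=0xB
Byte[1]=9A: continuation. acc=(acc<<6)|0x1A=0x2DA
Byte[2]=B3: continuation. acc=(acc<<6)|0x33=0xB6B3
Completed: cp=U+B6B3 (starts at byte 0)
Byte[3]=CA: 2-byte lead, need 1 cont bytes. acc=0xA
Byte[4]=A6: continuation. acc=(acc<<6)|0x26=0x2A6
Completed: cp=U+02A6 (starts at byte 3)
Byte[5]=BB: INVALID lead byte (not 0xxx/110x/1110/11110)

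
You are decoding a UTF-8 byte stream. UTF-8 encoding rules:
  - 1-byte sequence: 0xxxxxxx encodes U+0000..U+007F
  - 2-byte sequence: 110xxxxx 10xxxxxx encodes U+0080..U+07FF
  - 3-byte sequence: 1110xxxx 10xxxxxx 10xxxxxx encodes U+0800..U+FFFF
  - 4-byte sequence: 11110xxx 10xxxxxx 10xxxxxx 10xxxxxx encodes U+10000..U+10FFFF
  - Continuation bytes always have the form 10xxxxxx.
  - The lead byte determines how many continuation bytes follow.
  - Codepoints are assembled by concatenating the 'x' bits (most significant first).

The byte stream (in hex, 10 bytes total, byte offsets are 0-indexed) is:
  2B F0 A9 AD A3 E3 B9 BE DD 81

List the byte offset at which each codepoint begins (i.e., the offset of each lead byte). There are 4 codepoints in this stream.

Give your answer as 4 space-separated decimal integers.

Answer: 0 1 5 8

Derivation:
Byte[0]=2B: 1-byte ASCII. cp=U+002B
Byte[1]=F0: 4-byte lead, need 3 cont bytes. acc=0x0
Byte[2]=A9: continuation. acc=(acc<<6)|0x29=0x29
Byte[3]=AD: continuation. acc=(acc<<6)|0x2D=0xA6D
Byte[4]=A3: continuation. acc=(acc<<6)|0x23=0x29B63
Completed: cp=U+29B63 (starts at byte 1)
Byte[5]=E3: 3-byte lead, need 2 cont bytes. acc=0x3
Byte[6]=B9: continuation. acc=(acc<<6)|0x39=0xF9
Byte[7]=BE: continuation. acc=(acc<<6)|0x3E=0x3E7E
Completed: cp=U+3E7E (starts at byte 5)
Byte[8]=DD: 2-byte lead, need 1 cont bytes. acc=0x1D
Byte[9]=81: continuation. acc=(acc<<6)|0x01=0x741
Completed: cp=U+0741 (starts at byte 8)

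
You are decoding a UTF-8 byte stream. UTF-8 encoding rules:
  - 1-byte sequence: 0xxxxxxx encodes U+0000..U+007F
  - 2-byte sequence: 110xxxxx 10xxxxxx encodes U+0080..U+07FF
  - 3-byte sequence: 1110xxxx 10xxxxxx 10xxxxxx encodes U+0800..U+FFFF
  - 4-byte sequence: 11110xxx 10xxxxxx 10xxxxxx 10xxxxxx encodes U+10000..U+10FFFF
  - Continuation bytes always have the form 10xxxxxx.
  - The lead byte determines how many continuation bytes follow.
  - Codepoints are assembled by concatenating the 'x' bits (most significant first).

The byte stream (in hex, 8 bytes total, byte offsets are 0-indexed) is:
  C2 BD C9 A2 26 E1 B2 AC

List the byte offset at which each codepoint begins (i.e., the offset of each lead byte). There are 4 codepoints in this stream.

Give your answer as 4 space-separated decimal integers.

Byte[0]=C2: 2-byte lead, need 1 cont bytes. acc=0x2
Byte[1]=BD: continuation. acc=(acc<<6)|0x3D=0xBD
Completed: cp=U+00BD (starts at byte 0)
Byte[2]=C9: 2-byte lead, need 1 cont bytes. acc=0x9
Byte[3]=A2: continuation. acc=(acc<<6)|0x22=0x262
Completed: cp=U+0262 (starts at byte 2)
Byte[4]=26: 1-byte ASCII. cp=U+0026
Byte[5]=E1: 3-byte lead, need 2 cont bytes. acc=0x1
Byte[6]=B2: continuation. acc=(acc<<6)|0x32=0x72
Byte[7]=AC: continuation. acc=(acc<<6)|0x2C=0x1CAC
Completed: cp=U+1CAC (starts at byte 5)

Answer: 0 2 4 5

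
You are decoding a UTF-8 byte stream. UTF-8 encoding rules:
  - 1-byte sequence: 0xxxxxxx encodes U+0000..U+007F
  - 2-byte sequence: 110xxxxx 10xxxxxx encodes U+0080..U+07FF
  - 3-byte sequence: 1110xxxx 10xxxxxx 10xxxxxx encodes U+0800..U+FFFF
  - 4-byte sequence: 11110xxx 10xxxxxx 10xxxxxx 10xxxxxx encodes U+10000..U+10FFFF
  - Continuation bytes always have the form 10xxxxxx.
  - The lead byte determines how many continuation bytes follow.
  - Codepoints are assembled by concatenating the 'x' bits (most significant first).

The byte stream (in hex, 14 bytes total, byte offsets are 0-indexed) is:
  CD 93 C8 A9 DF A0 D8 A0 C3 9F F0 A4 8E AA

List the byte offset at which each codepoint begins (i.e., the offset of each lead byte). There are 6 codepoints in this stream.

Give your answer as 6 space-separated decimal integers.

Byte[0]=CD: 2-byte lead, need 1 cont bytes. acc=0xD
Byte[1]=93: continuation. acc=(acc<<6)|0x13=0x353
Completed: cp=U+0353 (starts at byte 0)
Byte[2]=C8: 2-byte lead, need 1 cont bytes. acc=0x8
Byte[3]=A9: continuation. acc=(acc<<6)|0x29=0x229
Completed: cp=U+0229 (starts at byte 2)
Byte[4]=DF: 2-byte lead, need 1 cont bytes. acc=0x1F
Byte[5]=A0: continuation. acc=(acc<<6)|0x20=0x7E0
Completed: cp=U+07E0 (starts at byte 4)
Byte[6]=D8: 2-byte lead, need 1 cont bytes. acc=0x18
Byte[7]=A0: continuation. acc=(acc<<6)|0x20=0x620
Completed: cp=U+0620 (starts at byte 6)
Byte[8]=C3: 2-byte lead, need 1 cont bytes. acc=0x3
Byte[9]=9F: continuation. acc=(acc<<6)|0x1F=0xDF
Completed: cp=U+00DF (starts at byte 8)
Byte[10]=F0: 4-byte lead, need 3 cont bytes. acc=0x0
Byte[11]=A4: continuation. acc=(acc<<6)|0x24=0x24
Byte[12]=8E: continuation. acc=(acc<<6)|0x0E=0x90E
Byte[13]=AA: continuation. acc=(acc<<6)|0x2A=0x243AA
Completed: cp=U+243AA (starts at byte 10)

Answer: 0 2 4 6 8 10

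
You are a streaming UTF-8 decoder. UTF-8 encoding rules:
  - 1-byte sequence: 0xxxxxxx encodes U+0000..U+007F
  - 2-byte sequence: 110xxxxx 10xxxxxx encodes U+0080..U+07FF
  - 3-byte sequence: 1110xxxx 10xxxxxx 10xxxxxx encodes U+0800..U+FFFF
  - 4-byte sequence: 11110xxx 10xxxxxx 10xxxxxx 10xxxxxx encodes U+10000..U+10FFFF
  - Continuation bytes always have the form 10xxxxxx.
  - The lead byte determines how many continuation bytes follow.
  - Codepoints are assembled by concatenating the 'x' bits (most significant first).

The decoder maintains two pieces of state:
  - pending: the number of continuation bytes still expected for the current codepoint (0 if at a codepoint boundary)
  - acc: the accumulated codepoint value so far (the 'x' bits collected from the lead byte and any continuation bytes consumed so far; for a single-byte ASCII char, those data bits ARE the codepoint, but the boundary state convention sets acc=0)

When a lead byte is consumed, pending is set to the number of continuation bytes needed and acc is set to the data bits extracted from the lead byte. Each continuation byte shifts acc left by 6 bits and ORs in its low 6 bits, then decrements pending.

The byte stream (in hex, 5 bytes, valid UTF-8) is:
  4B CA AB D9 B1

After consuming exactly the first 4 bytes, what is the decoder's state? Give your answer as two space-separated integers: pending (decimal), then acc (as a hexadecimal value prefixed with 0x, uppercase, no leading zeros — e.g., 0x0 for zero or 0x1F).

Byte[0]=4B: 1-byte. pending=0, acc=0x0
Byte[1]=CA: 2-byte lead. pending=1, acc=0xA
Byte[2]=AB: continuation. acc=(acc<<6)|0x2B=0x2AB, pending=0
Byte[3]=D9: 2-byte lead. pending=1, acc=0x19

Answer: 1 0x19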